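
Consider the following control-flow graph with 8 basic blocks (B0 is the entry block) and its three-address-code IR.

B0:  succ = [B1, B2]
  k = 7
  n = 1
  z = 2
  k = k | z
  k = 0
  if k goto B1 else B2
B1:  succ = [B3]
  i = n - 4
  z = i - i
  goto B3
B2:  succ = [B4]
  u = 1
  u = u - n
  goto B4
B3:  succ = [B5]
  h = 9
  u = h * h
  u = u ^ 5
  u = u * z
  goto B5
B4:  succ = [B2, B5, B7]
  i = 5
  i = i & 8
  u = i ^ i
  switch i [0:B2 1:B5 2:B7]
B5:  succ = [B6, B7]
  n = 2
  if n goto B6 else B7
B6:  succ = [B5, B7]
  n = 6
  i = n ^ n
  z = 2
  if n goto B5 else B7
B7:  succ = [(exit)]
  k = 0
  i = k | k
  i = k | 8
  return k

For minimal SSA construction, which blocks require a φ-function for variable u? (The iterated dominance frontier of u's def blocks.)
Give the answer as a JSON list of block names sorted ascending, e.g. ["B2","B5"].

Answer: ["B2", "B5", "B7"]

Derivation:
idom tree: B1←B0 B2←B0 B3←B1 B4←B2 B5←B0 B6←B5 B7←B0
Dom∩ at merges:
  B2: preds {B0,B4}: {B0} ∩ {B0,B2,B4} = {B0}; idom=B0
  B5: preds {B3,B4,B6}: {B0,B1,B3} ∩ {B0,B2,B4} ∩ {B0,B5,B6} = {B0}; idom=B0
  B7: preds {B4,B5,B6}: {B0,B2,B4} ∩ {B0,B5} ∩ {B0,B5,B6} = {B0}; idom=B0

Frontier:
  B2←B0: walk · to B0
  B2←B4: walk B4→B2 to B0
  B5←B3: walk B3→B1 to B0
  B5←B4: walk B4→B2 to B0
  B5←B6: walk B6→B5 to B0
  B7←B4: walk B4→B2 to B0
  B7←B5: walk B5 to B0
  B7←B6: walk B6→B5 to B0
  B0 → ∅
  B1 → {B5}
  B2 → {B2,B5,B7}
  B3 → {B5}
  B4 → {B2,B5,B7}
  B5 → {B5,B7}
  B6 → {B5,B7}
  B7 → ∅

φ for u: defs {B2,B3,B4}
  DF⁺ = {B2,B5,B7}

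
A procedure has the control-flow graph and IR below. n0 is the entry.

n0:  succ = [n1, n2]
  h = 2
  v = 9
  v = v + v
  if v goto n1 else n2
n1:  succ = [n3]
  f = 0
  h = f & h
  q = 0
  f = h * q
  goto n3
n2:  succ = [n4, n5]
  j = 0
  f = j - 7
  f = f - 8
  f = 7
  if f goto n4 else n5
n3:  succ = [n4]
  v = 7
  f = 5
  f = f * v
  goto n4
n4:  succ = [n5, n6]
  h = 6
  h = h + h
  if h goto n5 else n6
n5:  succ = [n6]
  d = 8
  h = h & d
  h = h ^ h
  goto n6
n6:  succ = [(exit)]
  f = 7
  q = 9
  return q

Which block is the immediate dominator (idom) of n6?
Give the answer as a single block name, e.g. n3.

idom tree: n1←n0 n2←n0 n3←n1 n4←n0 n5←n0 n6←n0
Dom∩ at merges:
  n4: preds {n2,n3}: {n0,n2} ∩ {n0,n1,n3} = {n0}; idom=n0
  n5: preds {n2,n4}: {n0,n2} ∩ {n0,n4} = {n0}; idom=n0
  n6: preds {n4,n5}: {n0,n4} ∩ {n0,n5} = {n0}; idom=n0

idom(n6) = n0

Answer: n0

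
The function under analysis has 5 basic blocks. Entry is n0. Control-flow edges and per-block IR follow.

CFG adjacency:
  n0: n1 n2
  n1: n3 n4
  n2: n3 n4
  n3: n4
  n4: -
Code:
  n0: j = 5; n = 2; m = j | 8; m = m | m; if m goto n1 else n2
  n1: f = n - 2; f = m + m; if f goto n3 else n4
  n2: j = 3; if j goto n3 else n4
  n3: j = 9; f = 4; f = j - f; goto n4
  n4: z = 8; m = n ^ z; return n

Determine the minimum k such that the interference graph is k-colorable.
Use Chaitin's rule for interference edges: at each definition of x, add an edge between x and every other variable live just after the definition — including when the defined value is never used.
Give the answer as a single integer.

Per-block:
  n0 def {j,m,n} use ∅
  n1 def {f} use {m,n}
  n2 def {j} use ∅
  n3 def {f,j} use ∅
  n4 def {m,z} use {n}

Backward fixpoint:
  n0: in=∅ out={m,n}
  n1: in={m,n} out={n}
  n2: in={n} out={n}
  n3: in={n} out={n}
  n4: in={n} out=∅

Conflict graph:
  f — {j,m,n}
  j — {f,n}
  m — {f,n}
  n — {f,j,m,z}
  z — {n}

Colouring:
  clique {f,j,n} ⇒ need ≥ 3
  3-colouring: c0={n}  c1={f,z}  c2={j,m}
  χ = 3

Answer: 3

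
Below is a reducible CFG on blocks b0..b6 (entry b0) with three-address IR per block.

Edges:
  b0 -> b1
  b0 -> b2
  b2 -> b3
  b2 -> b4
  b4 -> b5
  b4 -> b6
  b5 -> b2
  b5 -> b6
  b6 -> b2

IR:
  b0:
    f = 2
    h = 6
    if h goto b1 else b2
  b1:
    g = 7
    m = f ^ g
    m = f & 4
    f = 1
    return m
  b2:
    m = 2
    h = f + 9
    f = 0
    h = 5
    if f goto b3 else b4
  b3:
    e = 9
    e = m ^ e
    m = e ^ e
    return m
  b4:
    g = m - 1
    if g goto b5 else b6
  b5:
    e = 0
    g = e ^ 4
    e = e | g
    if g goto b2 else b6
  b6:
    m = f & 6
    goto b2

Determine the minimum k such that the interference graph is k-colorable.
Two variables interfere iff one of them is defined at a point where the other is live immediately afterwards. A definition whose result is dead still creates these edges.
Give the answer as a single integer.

Answer: 3

Derivation:
Block summaries:
  b0: {f,h} / ∅
  b1: {f,g,m} / {f}
  b2: {f,h,m} / {f}
  b3: {e,m} / {m}
  b4: {g} / {m}
  b5: {e,g} / ∅
  b6: {m} / {f}

Backward fixpoint:
  b0 li=∅ lo={f}
  b1 li={f} lo=∅
  b2 li={f} lo={f,m}
  b3 li={m} lo=∅
  b4 li={f,m} lo={f}
  b5 li={f} lo={f}
  b6 li={f} lo={f}

Interfere edges:
  e — {f,g,m}
  f — {e,g,h,m}
  g — {e,f}
  h — {f,m}
  m — {e,f,h}

Registers:
  lower bound: {e,f,g} mutually conflict ⇒ χ ≥ 3
  assign e→c1 f→c0 g→c2 h→c1 m→c2 — no edge inside a register ⇒ χ ≤ 3
  χ = 3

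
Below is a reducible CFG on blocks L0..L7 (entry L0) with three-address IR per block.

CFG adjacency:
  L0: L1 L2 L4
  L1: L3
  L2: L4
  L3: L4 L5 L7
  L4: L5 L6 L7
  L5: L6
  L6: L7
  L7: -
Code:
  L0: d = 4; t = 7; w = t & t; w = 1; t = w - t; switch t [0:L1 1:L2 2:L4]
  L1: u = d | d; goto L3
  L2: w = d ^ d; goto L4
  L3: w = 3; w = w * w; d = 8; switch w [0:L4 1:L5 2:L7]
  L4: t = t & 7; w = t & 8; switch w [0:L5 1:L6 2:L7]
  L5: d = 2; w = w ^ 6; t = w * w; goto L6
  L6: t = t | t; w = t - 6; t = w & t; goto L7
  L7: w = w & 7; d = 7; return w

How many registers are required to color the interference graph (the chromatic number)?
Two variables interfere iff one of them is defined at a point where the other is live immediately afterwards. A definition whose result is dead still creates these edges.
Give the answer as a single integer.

Answer: 3

Working:
Block summaries:
  L0: {d,t,w} / ∅
  L1: {u} / {d}
  L2: {w} / {d}
  L3: {d,w} / ∅
  L4: {t,w} / {t}
  L5: {d,t,w} / {w}
  L6: {t,w} / {t}
  L7: {d,w} / {w}

Liveness:
  live L0: ∅→{d,t}
  live L1: {d,t}→{t}
  live L2: {d,t}→{t}
  live L3: {t}→{t,w}
  live L4: {t}→{t,w}
  live L5: {w}→{t}
  live L6: {t}→{w}
  live L7: {w}→∅

Conflict graph:
  d — {t,w}
  t — {d,u,w}
  u — {t}
  w — {d,t}

Colouring:
  lower bound: {d,t,w} mutually conflict ⇒ χ ≥ 3
  assign d→R1 t→R0 u→R1 w→R2 — no edge inside a register ⇒ χ ≤ 3
  χ = 3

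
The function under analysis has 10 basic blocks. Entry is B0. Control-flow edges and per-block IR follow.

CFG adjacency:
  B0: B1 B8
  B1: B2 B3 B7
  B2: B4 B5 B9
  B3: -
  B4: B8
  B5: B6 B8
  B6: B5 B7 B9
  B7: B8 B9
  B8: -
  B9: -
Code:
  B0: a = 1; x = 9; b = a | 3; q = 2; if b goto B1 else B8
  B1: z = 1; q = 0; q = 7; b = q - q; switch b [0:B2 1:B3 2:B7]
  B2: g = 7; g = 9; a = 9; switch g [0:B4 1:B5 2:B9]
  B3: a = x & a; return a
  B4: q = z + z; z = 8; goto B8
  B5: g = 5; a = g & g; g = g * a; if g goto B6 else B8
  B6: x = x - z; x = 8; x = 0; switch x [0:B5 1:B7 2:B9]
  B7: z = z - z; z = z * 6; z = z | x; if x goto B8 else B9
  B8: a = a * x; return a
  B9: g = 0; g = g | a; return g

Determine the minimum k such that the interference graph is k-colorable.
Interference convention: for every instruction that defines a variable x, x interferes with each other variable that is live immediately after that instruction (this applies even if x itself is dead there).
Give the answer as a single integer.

Answer: 5

Working:
Block summaries:
  B0: def={a,b,q,x} ue=∅
  B1: def={b,q,z} ue=∅
  B2: def={a,g} ue=∅
  B3: def={a} ue={a,x}
  B4: def={q,z} ue={z}
  B5: def={a,g} ue=∅
  B6: def={x} ue={x,z}
  B7: def={z} ue={x,z}
  B8: def={a} ue={a,x}
  B9: def={g} ue={a}

Live sets:
  B0: in=∅ out={a,x}
  B1: in={a,x} out={a,x,z}
  B2: in={x,z} out={a,x,z}
  B3: in={a,x} out=∅
  B4: in={a,x,z} out={a,x}
  B5: in={x,z} out={a,x,z}
  B6: in={a,x,z} out={a,x,z}
  B7: in={a,x,z} out={a,x}
  B8: in={a,x} out=∅
  B9: in={a} out=∅

Conflict graph:
  a: {b,g,q,x,z}
  b: {a,q,x,z}
  g: {a,x,z}
  q: {a,b,x,z}
  x: {a,b,g,q,z}
  z: {a,b,g,q,x}

Chromatic number:
  {a,b,q,x,z} pairwise interfere (5-clique) ⇒ χ ≥ 5
  5-colouring: r0={a}  r1={x}  r2={z}  r3={b,g}  r4={q}
  χ = 5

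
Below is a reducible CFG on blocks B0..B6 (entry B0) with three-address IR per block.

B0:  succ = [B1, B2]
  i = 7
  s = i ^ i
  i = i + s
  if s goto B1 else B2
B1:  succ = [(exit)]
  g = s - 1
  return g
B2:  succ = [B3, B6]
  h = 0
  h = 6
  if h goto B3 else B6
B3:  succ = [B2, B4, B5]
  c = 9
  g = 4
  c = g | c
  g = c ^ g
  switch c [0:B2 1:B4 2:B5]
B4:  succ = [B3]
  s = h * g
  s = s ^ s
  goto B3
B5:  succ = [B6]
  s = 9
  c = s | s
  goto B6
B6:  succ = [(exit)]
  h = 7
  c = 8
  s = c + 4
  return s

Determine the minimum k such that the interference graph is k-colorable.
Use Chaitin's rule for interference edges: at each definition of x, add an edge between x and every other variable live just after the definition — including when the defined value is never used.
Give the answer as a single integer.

Per-block:
  B0: {i,s} / ∅
  B1: {g} / {s}
  B2: {h} / ∅
  B3: {c,g} / ∅
  B4: {s} / {g,h}
  B5: {c,s} / ∅
  B6: {c,h,s} / ∅

Backward fixpoint:
  B0 li=∅ lo={s}
  B1 li={s} lo=∅
  B2 li=∅ lo={h}
  B3 li={h} lo={g,h}
  B4 li={g,h} lo={h}
  B5 li=∅ lo=∅
  B6 li=∅ lo=∅

Interference:
  c↔{g,h}
  g↔{c,h}
  h↔{c,g,s}
  i↔{s}
  s↔{h,i}

Registers:
  clique {c,g,h} ⇒ need ≥ 3
  3-colouring: r0={h,i}  r1={c,s}  r2={g}
  χ = 3

Answer: 3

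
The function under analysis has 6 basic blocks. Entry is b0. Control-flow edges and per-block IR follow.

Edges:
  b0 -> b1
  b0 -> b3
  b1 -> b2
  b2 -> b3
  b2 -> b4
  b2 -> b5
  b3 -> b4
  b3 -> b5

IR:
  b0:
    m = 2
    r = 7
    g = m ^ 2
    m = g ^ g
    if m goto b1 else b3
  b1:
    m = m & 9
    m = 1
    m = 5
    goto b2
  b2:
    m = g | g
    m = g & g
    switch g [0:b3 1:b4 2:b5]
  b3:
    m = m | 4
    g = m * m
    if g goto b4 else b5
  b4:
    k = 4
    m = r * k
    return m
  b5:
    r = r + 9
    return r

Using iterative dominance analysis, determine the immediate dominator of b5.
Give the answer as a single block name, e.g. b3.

idom tree: b1←b0 b2←b1 b3←b0 b4←b0 b5←b0
Dom at joins:
  b3: preds {b0,b2}: {b0} ∩ {b0,b1,b2} = {b0}; idom=b0
  b4: preds {b2,b3}: {b0,b1,b2} ∩ {b0,b3} = {b0}; idom=b0
  b5: preds {b2,b3}: {b0,b1,b2} ∩ {b0,b3} = {b0}; idom=b0

idom(b5) = b0

Answer: b0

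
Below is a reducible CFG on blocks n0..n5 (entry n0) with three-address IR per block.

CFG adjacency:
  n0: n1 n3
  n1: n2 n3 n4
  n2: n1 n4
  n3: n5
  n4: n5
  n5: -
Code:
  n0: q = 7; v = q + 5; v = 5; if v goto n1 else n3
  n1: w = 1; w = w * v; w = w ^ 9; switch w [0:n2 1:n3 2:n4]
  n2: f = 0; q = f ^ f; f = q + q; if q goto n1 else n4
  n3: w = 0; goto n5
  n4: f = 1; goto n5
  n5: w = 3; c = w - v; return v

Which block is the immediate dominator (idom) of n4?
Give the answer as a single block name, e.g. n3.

Answer: n1

Working:
idom tree: n1←n0 n2←n1 n3←n0 n4←n1 n5←n0
Dom∩ at merges:
  n1: preds {n0,n2}: {n0} ∩ {n0,n1,n2} = {n0}; idom=n0
  n3: preds {n0,n1}: {n0} ∩ {n0,n1} = {n0}; idom=n0
  n4: preds {n1,n2}: {n0,n1} ∩ {n0,n1,n2} = {n0,n1}; idom=n1
  n5: preds {n3,n4}: {n0,n3} ∩ {n0,n1,n4} = {n0}; idom=n0

idom(n4) = n1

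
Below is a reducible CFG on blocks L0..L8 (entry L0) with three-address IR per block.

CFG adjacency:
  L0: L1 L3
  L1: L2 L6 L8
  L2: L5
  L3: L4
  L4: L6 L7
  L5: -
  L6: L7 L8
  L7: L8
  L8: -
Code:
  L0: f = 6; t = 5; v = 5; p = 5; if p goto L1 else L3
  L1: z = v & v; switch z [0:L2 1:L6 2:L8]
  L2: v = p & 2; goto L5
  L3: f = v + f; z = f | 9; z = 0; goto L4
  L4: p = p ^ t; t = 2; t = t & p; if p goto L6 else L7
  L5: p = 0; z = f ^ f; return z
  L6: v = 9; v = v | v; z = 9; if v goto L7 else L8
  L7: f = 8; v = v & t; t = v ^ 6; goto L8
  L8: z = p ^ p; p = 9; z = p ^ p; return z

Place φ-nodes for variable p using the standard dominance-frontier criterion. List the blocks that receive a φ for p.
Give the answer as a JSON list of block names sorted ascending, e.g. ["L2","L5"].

Answer: ["L6", "L7", "L8"]

Working:
idom tree: L1←L0 L2←L1 L3←L0 L4←L3 L5←L2 L6←L0 L7←L0 L8←L0
Dom at joins:
  L6: preds {L1,L4}: {L0,L1} ∩ {L0,L3,L4} = {L0}; idom=L0
  L7: preds {L4,L6}: {L0,L3,L4} ∩ {L0,L6} = {L0}; idom=L0
  L8: preds {L1,L6,L7}: {L0,L1} ∩ {L0,L6} ∩ {L0,L7} = {L0}; idom=L0

DF walk-up:
  join L6 pred L1: L1 stop@L0
  join L6 pred L4: L4→L3 stop@L0
  join L7 pred L4: L4→L3 stop@L0
  join L7 pred L6: L6 stop@L0
  join L8 pred L1: L1 stop@L0
  join L8 pred L6: L6 stop@L0
  join L8 pred L7: L7 stop@L0
  L0 → ∅
  L1 → {L6,L8}
  L2 → ∅
  L3 → {L6,L7}
  L4 → {L6,L7}
  L5 → ∅
  L6 → {L7,L8}
  L7 → {L8}
  L8 → ∅

φ for p: defs {L0,L4,L5,L8}
  DF⁺ = {L6,L7,L8}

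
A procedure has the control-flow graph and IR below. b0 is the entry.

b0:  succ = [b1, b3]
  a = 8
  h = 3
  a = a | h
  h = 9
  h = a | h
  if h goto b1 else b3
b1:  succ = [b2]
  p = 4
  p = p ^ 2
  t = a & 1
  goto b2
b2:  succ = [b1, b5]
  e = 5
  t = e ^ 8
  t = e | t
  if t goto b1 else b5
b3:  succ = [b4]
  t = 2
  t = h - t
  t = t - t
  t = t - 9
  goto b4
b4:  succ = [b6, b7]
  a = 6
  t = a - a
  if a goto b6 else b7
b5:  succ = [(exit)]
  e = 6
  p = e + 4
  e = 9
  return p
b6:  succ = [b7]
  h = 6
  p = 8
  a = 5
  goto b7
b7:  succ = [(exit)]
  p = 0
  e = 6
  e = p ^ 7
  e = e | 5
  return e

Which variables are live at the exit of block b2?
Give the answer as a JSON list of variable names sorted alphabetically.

def/use:
  b0: {a,h} / ∅
  b1: {p,t} / {a}
  b2: {e,t} / ∅
  b3: {t} / {h}
  b4: {a,t} / ∅
  b5: {e,p} / ∅
  b6: {a,h,p} / ∅
  b7: {e,p} / ∅

Live sets:
  b0: in=∅ out={a,h}
  b1: in={a} out={a}
  b2: in={a} out={a}
  b3: in={h} out=∅
  b4: in=∅ out=∅
  b5: in=∅ out=∅
  b6: in=∅ out=∅
  b7: in=∅ out=∅

live-out(b2) = ["a"]

Answer: ["a"]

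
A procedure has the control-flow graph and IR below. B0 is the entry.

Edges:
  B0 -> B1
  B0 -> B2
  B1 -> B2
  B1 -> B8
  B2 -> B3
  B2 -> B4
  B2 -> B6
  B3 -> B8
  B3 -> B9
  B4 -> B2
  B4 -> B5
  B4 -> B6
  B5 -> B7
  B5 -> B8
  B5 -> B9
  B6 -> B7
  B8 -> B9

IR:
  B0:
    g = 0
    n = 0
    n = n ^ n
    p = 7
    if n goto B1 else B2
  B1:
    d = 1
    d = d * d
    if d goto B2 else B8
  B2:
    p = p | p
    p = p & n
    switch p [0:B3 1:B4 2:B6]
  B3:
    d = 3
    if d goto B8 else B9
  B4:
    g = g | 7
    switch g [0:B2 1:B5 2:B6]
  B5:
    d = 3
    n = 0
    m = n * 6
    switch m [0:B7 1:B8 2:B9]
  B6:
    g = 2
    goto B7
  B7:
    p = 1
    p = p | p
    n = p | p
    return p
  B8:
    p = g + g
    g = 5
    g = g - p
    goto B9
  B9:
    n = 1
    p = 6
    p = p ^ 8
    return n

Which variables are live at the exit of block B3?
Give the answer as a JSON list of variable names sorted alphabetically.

Answer: ["g"]

Derivation:
Per-block:
  B0: {g,n,p} / ∅
  B1: {d} / ∅
  B2: {p} / {n,p}
  B3: {d} / ∅
  B4: {g} / {g}
  B5: {d,m,n} / ∅
  B6: {g} / ∅
  B7: {n,p} / ∅
  B8: {g,p} / {g}
  B9: {n,p} / ∅

Backward fixpoint:
  B0 li=∅ lo={g,n,p}
  B1 li={g,n,p} lo={g,n,p}
  B2 li={g,n,p} lo={g,n,p}
  B3 li={g} lo={g}
  B4 li={g,n,p} lo={g,n,p}
  B5 li={g} lo={g}
  B6 li=∅ lo=∅
  B7 li=∅ lo=∅
  B8 li={g} lo=∅
  B9 li=∅ lo=∅

live-out(B3) = ["g"]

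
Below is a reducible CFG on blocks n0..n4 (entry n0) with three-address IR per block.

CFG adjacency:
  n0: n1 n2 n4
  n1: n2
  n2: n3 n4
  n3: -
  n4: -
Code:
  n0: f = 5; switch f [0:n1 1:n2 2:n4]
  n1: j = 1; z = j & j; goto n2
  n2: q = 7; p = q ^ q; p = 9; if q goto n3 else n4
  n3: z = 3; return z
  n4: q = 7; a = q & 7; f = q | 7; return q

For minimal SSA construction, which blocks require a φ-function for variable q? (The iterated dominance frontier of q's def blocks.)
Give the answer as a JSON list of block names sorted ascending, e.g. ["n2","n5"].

idom tree: n1←n0 n2←n0 n3←n2 n4←n0
Dom∩ at merges:
  n2: preds {n0,n1}: {n0} ∩ {n0,n1} = {n0}; idom=n0
  n4: preds {n0,n2}: {n0} ∩ {n0,n2} = {n0}; idom=n0

DF derivation:
  join n2 pred n0: · stop@n0
  join n2 pred n1: n1 stop@n0
  join n4 pred n0: · stop@n0
  join n4 pred n2: n2 stop@n0
  n0: DF=∅
  n1: DF={n2}
  n2: DF={n4}
  n3: DF=∅
  n4: DF=∅

φ for q: defs {n2,n4}
  DF⁺ = {n4}

Answer: ["n4"]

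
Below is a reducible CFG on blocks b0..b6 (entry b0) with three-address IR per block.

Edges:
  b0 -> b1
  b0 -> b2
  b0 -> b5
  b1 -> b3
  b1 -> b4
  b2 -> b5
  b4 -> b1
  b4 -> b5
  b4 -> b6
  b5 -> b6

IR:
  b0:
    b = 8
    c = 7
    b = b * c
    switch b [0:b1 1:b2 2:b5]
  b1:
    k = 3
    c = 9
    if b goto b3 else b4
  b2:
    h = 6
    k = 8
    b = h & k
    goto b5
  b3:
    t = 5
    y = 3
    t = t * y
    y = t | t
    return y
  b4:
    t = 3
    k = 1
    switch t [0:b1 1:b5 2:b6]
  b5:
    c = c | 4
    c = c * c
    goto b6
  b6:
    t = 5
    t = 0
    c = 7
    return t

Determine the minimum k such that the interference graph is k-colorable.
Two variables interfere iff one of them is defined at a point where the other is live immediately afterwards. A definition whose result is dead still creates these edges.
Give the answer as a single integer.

Block summaries:
  b0: def={b,c} ue=∅
  b1: def={c,k} ue={b}
  b2: def={b,h,k} ue=∅
  b3: def={t,y} ue=∅
  b4: def={k,t} ue=∅
  b5: def={c} ue={c}
  b6: def={c,t} ue=∅

Liveness:
  live b0: ∅→{b,c}
  live b1: {b}→{b,c}
  live b2: {c}→{c}
  live b3: ∅→∅
  live b4: {b,c}→{b,c}
  live b5: {c}→∅
  live b6: ∅→∅

Conflict graph:
  b: {c,k,t}
  c: {b,h,k,t}
  h: {c,k}
  k: {b,c,h,t}
  t: {b,c,k,y}
  y: {t}

Chromatic number:
  clique {b,c,k,t} ⇒ need ≥ 4
  4-colouring: c0={c,y}  c1={k}  c2={h,t}  c3={b}
  χ = 4

Answer: 4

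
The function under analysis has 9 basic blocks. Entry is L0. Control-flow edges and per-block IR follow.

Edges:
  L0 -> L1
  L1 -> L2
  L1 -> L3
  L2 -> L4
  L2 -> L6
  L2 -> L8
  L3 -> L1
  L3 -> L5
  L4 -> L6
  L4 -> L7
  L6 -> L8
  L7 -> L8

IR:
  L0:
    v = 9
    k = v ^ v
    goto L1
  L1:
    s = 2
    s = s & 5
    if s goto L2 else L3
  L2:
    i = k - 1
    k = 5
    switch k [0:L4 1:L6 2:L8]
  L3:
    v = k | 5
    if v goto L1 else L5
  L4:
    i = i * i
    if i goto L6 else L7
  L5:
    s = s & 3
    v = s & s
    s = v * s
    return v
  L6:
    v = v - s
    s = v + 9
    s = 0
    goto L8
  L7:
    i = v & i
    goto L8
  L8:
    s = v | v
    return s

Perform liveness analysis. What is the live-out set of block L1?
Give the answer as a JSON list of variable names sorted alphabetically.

Answer: ["k", "s", "v"]

Analysis:
Block summaries:
  L0: def={k,v} ue=∅
  L1: def={s} ue=∅
  L2: def={i,k} ue={k}
  L3: def={v} ue={k}
  L4: def={i} ue={i}
  L5: def={s,v} ue={s}
  L6: def={s,v} ue={s,v}
  L7: def={i} ue={i,v}
  L8: def={s} ue={v}

Liveness:
  L0 li=∅ lo={k,v}
  L1 li={k,v} lo={k,s,v}
  L2 li={k,s,v} lo={i,s,v}
  L3 li={k,s} lo={k,s,v}
  L4 li={i,s,v} lo={i,s,v}
  L5 li={s} lo=∅
  L6 li={s,v} lo={v}
  L7 li={i,v} lo={v}
  L8 li={v} lo=∅

live-out(L1) = ["k", "s", "v"]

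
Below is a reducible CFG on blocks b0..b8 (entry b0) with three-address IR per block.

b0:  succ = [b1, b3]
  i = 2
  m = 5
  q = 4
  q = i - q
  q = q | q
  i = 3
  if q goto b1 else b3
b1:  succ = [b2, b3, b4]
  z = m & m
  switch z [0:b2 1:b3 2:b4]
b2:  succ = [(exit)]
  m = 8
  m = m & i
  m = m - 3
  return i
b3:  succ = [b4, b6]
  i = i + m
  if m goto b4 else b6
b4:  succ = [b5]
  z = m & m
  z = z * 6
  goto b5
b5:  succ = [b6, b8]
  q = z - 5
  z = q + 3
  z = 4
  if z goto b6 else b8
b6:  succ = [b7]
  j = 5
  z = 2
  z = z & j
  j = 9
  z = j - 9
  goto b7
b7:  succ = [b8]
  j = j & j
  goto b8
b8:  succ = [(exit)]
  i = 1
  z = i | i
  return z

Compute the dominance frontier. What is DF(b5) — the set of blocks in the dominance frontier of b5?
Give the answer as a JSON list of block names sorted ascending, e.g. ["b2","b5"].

idom tree: b1←b0 b2←b1 b3←b0 b4←b0 b5←b4 b6←b0 b7←b6 b8←b0
Dom at joins:
  b3: preds {b0,b1}: {b0} ∩ {b0,b1} = {b0}; idom=b0
  b4: preds {b1,b3}: {b0,b1} ∩ {b0,b3} = {b0}; idom=b0
  b6: preds {b3,b5}: {b0,b3} ∩ {b0,b4,b5} = {b0}; idom=b0
  b8: preds {b5,b7}: {b0,b4,b5} ∩ {b0,b6,b7} = {b0}; idom=b0

DF walk-up:
  b3←b0: walk · to b0
  b3←b1: walk b1 to b0
  b4←b1: walk b1 to b0
  b4←b3: walk b3 to b0
  b6←b3: walk b3 to b0
  b6←b5: walk b5→b4 to b0
  b8←b5: walk b5→b4 to b0
  b8←b7: walk b7→b6 to b0
  b0 → ∅
  b1 → {b3,b4}
  b2 → ∅
  b3 → {b4,b6}
  b4 → {b6,b8}
  b5 → {b6,b8}
  b6 → {b8}
  b7 → {b8}
  b8 → ∅

DF(b5) = ["b6", "b8"]

Answer: ["b6", "b8"]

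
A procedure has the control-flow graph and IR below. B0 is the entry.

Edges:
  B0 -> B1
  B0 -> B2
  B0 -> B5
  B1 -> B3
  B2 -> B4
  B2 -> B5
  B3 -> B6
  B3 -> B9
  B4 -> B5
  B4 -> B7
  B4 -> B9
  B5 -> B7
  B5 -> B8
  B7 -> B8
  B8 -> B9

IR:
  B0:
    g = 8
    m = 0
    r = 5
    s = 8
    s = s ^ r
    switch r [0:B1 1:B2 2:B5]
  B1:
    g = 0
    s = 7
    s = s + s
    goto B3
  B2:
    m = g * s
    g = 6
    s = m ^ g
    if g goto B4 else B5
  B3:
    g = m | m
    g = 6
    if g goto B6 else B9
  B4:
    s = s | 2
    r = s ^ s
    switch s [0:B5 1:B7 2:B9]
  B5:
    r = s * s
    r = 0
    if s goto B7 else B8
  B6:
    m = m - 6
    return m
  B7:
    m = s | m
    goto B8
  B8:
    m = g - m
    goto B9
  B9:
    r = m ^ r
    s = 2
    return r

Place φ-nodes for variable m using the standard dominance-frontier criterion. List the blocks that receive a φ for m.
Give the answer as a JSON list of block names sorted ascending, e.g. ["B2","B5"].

idom tree: B1←B0 B2←B0 B3←B1 B4←B2 B5←B0 B6←B3 B7←B0 B8←B0 B9←B0
Dom∩ at merges:
  B5: preds {B0,B2,B4}: {B0} ∩ {B0,B2} ∩ {B0,B2,B4} = {B0}; idom=B0
  B7: preds {B4,B5}: {B0,B2,B4} ∩ {B0,B5} = {B0}; idom=B0
  B8: preds {B5,B7}: {B0,B5} ∩ {B0,B7} = {B0}; idom=B0
  B9: preds {B3,B4,B8}: {B0,B1,B3} ∩ {B0,B2,B4} ∩ {B0,B8} = {B0}; idom=B0

DF derivation:
  B5←B0: walk · to B0
  B5←B2: walk B2 to B0
  B5←B4: walk B4→B2 to B0
  B7←B4: walk B4→B2 to B0
  B7←B5: walk B5 to B0
  B8←B5: walk B5 to B0
  B8←B7: walk B7 to B0
  B9←B3: walk B3→B1 to B0
  B9←B4: walk B4→B2 to B0
  B9←B8: walk B8 to B0
  B0: DF=∅
  B1: DF={B9}
  B2: DF={B5,B7,B9}
  B3: DF={B9}
  B4: DF={B5,B7,B9}
  B5: DF={B7,B8}
  B6: DF=∅
  B7: DF={B8}
  B8: DF={B9}
  B9: DF=∅

φ for m: defs {B0,B2,B6,B7,B8}
  DF⁺ = {B5,B7,B8,B9}

Answer: ["B5", "B7", "B8", "B9"]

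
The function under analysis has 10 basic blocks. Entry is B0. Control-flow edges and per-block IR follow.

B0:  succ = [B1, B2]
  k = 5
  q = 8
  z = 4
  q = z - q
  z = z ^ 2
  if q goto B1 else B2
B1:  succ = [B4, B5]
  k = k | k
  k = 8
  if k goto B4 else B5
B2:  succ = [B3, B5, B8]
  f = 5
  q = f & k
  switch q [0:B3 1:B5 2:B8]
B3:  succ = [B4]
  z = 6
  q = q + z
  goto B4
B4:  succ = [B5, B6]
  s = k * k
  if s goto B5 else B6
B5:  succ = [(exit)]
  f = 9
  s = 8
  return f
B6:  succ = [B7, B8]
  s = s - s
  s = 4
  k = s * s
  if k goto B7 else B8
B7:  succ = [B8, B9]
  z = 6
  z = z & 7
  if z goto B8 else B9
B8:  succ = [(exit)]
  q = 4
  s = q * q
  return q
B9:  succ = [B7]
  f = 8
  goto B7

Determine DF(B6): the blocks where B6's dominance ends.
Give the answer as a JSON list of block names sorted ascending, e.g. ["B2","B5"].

Answer: ["B8"]

Working:
idom tree: B1←B0 B2←B0 B3←B2 B4←B0 B5←B0 B6←B4 B7←B6 B8←B0 B9←B7
Dom at joins:
  B4: preds {B1,B3}: {B0,B1} ∩ {B0,B2,B3} = {B0}; idom=B0
  B5: preds {B1,B2,B4}: {B0,B1} ∩ {B0,B2} ∩ {B0,B4} = {B0}; idom=B0
  B7: preds {B6,B9}: {B0,B4,B6} ∩ {B0,B4,B6,B7,B9} = {B0,B4,B6}; idom=B6
  B8: preds {B2,B6,B7}: {B0,B2} ∩ {B0,B4,B6} ∩ {B0,B4,B6,B7} = {B0}; idom=B0

Frontier:
  B4←B1: walk B1 to B0
  B4←B3: walk B3→B2 to B0
  B5←B1: walk B1 to B0
  B5←B2: walk B2 to B0
  B5←B4: walk B4 to B0
  B7←B6: walk · to B6
  B7←B9: walk B9→B7 to B6
  B8←B2: walk B2 to B0
  B8←B6: walk B6→B4 to B0
  B8←B7: walk B7→B6→B4 to B0
  B0: DF=∅
  B1: DF={B4,B5}
  B2: DF={B4,B5,B8}
  B3: DF={B4}
  B4: DF={B5,B8}
  B5: DF=∅
  B6: DF={B8}
  B7: DF={B7,B8}
  B8: DF=∅
  B9: DF={B7}

DF(B6) = ["B8"]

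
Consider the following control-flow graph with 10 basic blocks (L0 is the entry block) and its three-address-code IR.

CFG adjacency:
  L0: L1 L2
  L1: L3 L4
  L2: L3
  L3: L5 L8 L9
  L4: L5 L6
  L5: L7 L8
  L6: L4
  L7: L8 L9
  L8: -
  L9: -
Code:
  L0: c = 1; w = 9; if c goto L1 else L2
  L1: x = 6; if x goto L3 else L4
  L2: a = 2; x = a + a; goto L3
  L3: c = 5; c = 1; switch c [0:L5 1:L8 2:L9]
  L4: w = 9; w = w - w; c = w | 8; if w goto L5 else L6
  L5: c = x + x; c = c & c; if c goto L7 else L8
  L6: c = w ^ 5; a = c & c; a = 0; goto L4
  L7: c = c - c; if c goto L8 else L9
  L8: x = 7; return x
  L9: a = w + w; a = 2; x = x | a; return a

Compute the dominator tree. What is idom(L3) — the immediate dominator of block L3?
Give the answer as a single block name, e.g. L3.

idom tree: L1←L0 L2←L0 L3←L0 L4←L1 L5←L0 L6←L4 L7←L5 L8←L0 L9←L0
Dom∩ at merges:
  L3: preds {L1,L2}: {L0,L1} ∩ {L0,L2} = {L0}; idom=L0
  L4: preds {L1,L6}: {L0,L1} ∩ {L0,L1,L4,L6} = {L0,L1}; idom=L1
  L5: preds {L3,L4}: {L0,L3} ∩ {L0,L1,L4} = {L0}; idom=L0
  L8: preds {L3,L5,L7}: {L0,L3} ∩ {L0,L5} ∩ {L0,L5,L7} = {L0}; idom=L0
  L9: preds {L3,L7}: {L0,L3} ∩ {L0,L5,L7} = {L0}; idom=L0

idom(L3) = L0

Answer: L0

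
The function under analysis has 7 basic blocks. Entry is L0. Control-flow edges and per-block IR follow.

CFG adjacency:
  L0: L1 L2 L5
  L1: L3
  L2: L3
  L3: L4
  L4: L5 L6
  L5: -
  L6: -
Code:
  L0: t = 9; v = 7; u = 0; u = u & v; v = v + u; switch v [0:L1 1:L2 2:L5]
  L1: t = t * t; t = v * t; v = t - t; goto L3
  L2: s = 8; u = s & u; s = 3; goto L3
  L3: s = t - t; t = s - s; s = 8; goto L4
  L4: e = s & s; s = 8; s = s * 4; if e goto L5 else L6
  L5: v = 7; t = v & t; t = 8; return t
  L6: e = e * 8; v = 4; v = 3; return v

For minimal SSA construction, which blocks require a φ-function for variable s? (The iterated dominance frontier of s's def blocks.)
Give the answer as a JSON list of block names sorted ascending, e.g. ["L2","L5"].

idom tree: L1←L0 L2←L0 L3←L0 L4←L3 L5←L0 L6←L4
Dom∩ at merges:
  L3: preds {L1,L2}: {L0,L1} ∩ {L0,L2} = {L0}; idom=L0
  L5: preds {L0,L4}: {L0} ∩ {L0,L3,L4} = {L0}; idom=L0

DF derivation:
  L3←L1: walk L1 to L0
  L3←L2: walk L2 to L0
  L5←L0: walk · to L0
  L5←L4: walk L4→L3 to L0
  L0: DF=∅
  L1: DF={L3}
  L2: DF={L3}
  L3: DF={L5}
  L4: DF={L5}
  L5: DF=∅
  L6: DF=∅

φ for s: defs {L2,L3,L4}
  DF⁺ = {L3,L5}

Answer: ["L3", "L5"]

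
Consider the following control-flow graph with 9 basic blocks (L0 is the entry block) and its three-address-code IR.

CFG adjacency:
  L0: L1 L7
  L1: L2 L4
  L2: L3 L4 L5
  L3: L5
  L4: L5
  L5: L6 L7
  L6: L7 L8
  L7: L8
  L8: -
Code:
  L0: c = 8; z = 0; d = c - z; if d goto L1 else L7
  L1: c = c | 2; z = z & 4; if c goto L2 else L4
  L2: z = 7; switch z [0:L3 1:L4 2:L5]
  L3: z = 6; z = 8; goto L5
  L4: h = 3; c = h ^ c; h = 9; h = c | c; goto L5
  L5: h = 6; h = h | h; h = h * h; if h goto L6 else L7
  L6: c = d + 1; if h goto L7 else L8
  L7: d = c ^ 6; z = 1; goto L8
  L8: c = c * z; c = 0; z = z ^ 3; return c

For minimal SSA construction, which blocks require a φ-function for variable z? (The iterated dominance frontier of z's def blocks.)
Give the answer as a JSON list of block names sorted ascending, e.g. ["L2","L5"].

Answer: ["L4", "L5", "L7", "L8"]

Derivation:
idom tree: L1←L0 L2←L1 L3←L2 L4←L1 L5←L1 L6←L5 L7←L0 L8←L0
Dom∩ at merges:
  L4: preds {L1,L2}: {L0,L1} ∩ {L0,L1,L2} = {L0,L1}; idom=L1
  L5: preds {L2,L3,L4}: {L0,L1,L2} ∩ {L0,L1,L2,L3} ∩ {L0,L1,L4} = {L0,L1}; idom=L1
  L7: preds {L0,L5,L6}: {L0} ∩ {L0,L1,L5} ∩ {L0,L1,L5,L6} = {L0}; idom=L0
  L8: preds {L6,L7}: {L0,L1,L5,L6} ∩ {L0,L7} = {L0}; idom=L0

DF walk-up:
  join L4 pred L1: · stop@L1
  join L4 pred L2: L2 stop@L1
  join L5 pred L2: L2 stop@L1
  join L5 pred L3: L3→L2 stop@L1
  join L5 pred L4: L4 stop@L1
  join L7 pred L0: · stop@L0
  join L7 pred L5: L5→L1 stop@L0
  join L7 pred L6: L6→L5→L1 stop@L0
  join L8 pred L6: L6→L5→L1 stop@L0
  join L8 pred L7: L7 stop@L0
  L0 → ∅
  L1 → {L7,L8}
  L2 → {L4,L5}
  L3 → {L5}
  L4 → {L5}
  L5 → {L7,L8}
  L6 → {L7,L8}
  L7 → {L8}
  L8 → ∅

φ for z: defs {L0,L1,L2,L3,L7,L8}
  DF⁺ = {L4,L5,L7,L8}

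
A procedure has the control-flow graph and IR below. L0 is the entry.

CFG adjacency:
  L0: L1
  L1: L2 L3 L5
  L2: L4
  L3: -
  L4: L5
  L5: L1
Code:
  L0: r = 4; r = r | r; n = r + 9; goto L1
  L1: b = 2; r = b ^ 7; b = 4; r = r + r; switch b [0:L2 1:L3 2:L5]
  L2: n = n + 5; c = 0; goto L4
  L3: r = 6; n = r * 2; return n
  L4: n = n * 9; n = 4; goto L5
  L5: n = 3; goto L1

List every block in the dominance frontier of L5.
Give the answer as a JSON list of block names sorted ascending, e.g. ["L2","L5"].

idom tree: L1←L0 L2←L1 L3←L1 L4←L2 L5←L1
Join-block Dom:
  L1: preds {L0,L5}: {L0} ∩ {L0,L1,L5} = {L0}; idom=L0
  L5: preds {L1,L4}: {L0,L1} ∩ {L0,L1,L2,L4} = {L0,L1}; idom=L1

DF walk-up:
  join L1 pred L0: · stop@L0
  join L1 pred L5: L5→L1 stop@L0
  join L5 pred L1: · stop@L1
  join L5 pred L4: L4→L2 stop@L1
  L0: DF=∅
  L1: DF={L1}
  L2: DF={L5}
  L3: DF=∅
  L4: DF={L5}
  L5: DF={L1}

DF(L5) = ["L1"]

Answer: ["L1"]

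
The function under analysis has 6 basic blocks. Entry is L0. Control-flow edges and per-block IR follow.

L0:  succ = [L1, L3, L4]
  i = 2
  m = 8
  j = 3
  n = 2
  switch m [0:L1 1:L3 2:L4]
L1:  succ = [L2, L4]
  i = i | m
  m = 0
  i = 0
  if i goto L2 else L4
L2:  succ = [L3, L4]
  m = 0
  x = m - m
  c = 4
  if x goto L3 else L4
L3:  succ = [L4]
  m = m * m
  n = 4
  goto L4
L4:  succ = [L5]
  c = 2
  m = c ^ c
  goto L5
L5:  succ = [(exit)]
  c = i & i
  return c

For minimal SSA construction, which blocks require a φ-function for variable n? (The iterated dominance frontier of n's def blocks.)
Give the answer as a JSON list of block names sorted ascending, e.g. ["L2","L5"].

Answer: ["L4"]

Derivation:
idom tree: L1←L0 L2←L1 L3←L0 L4←L0 L5←L4
Join-block Dom:
  L3: preds {L0,L2}: {L0} ∩ {L0,L1,L2} = {L0}; idom=L0
  L4: preds {L0,L1,L2,L3}: {L0} ∩ {L0,L1} ∩ {L0,L1,L2} ∩ {L0,L3} = {L0}; idom=L0

DF walk-up:
  L3←L0: walk · to L0
  L3←L2: walk L2→L1 to L0
  L4←L0: walk · to L0
  L4←L1: walk L1 to L0
  L4←L2: walk L2→L1 to L0
  L4←L3: walk L3 to L0
  L0: DF=∅
  L1: DF={L3,L4}
  L2: DF={L3,L4}
  L3: DF={L4}
  L4: DF=∅
  L5: DF=∅

φ for n: defs {L0,L3}
  DF⁺ = {L4}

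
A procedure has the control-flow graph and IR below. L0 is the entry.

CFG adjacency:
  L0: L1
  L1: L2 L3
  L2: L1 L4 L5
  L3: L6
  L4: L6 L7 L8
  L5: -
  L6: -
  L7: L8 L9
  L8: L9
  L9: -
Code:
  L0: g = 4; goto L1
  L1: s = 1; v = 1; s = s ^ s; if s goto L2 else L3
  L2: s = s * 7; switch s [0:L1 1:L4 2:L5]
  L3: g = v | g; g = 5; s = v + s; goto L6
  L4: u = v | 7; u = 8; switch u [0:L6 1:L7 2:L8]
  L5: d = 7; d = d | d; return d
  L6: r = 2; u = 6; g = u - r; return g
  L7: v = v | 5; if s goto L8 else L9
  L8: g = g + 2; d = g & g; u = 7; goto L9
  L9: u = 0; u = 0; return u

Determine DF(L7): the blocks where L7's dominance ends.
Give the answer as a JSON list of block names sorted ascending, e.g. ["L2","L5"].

idom tree: L1←L0 L2←L1 L3←L1 L4←L2 L5←L2 L6←L1 L7←L4 L8←L4 L9←L4
Join-block Dom:
  L1: preds {L0,L2}: {L0} ∩ {L0,L1,L2} = {L0}; idom=L0
  L6: preds {L3,L4}: {L0,L1,L3} ∩ {L0,L1,L2,L4} = {L0,L1}; idom=L1
  L8: preds {L4,L7}: {L0,L1,L2,L4} ∩ {L0,L1,L2,L4,L7} = {L0,L1,L2,L4}; idom=L4
  L9: preds {L7,L8}: {L0,L1,L2,L4,L7} ∩ {L0,L1,L2,L4,L8} = {L0,L1,L2,L4}; idom=L4

DF walk-up:
  join L1 pred L0: · stop@L0
  join L1 pred L2: L2→L1 stop@L0
  join L6 pred L3: L3 stop@L1
  join L6 pred L4: L4→L2 stop@L1
  join L8 pred L4: · stop@L4
  join L8 pred L7: L7 stop@L4
  join L9 pred L7: L7 stop@L4
  join L9 pred L8: L8 stop@L4
  L0: DF=∅
  L1: DF={L1}
  L2: DF={L1,L6}
  L3: DF={L6}
  L4: DF={L6}
  L5: DF=∅
  L6: DF=∅
  L7: DF={L8,L9}
  L8: DF={L9}
  L9: DF=∅

DF(L7) = ["L8", "L9"]

Answer: ["L8", "L9"]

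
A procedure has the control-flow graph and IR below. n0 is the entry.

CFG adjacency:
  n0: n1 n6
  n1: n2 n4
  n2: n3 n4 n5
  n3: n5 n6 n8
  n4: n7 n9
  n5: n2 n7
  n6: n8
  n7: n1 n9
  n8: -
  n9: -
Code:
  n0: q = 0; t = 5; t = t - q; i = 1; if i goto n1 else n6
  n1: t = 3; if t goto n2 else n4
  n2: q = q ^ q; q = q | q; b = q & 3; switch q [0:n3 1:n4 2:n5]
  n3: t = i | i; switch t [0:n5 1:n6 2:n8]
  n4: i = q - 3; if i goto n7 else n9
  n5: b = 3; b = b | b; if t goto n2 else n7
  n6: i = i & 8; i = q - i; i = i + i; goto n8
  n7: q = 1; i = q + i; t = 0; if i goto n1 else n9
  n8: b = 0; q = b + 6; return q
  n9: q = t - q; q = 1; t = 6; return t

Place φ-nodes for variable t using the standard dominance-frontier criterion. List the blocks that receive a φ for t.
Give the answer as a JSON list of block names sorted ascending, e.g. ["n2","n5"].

idom tree: n1←n0 n2←n1 n3←n2 n4←n1 n5←n2 n6←n0 n7←n1 n8←n0 n9←n1
Dom∩ at merges:
  n1: preds {n0,n7}: {n0} ∩ {n0,n1,n7} = {n0}; idom=n0
  n2: preds {n1,n5}: {n0,n1} ∩ {n0,n1,n2,n5} = {n0,n1}; idom=n1
  n4: preds {n1,n2}: {n0,n1} ∩ {n0,n1,n2} = {n0,n1}; idom=n1
  n5: preds {n2,n3}: {n0,n1,n2} ∩ {n0,n1,n2,n3} = {n0,n1,n2}; idom=n2
  n6: preds {n0,n3}: {n0} ∩ {n0,n1,n2,n3} = {n0}; idom=n0
  n7: preds {n4,n5}: {n0,n1,n4} ∩ {n0,n1,n2,n5} = {n0,n1}; idom=n1
  n8: preds {n3,n6}: {n0,n1,n2,n3} ∩ {n0,n6} = {n0}; idom=n0
  n9: preds {n4,n7}: {n0,n1,n4} ∩ {n0,n1,n7} = {n0,n1}; idom=n1

Frontier:
  join n1 pred n0: · stop@n0
  join n1 pred n7: n7→n1 stop@n0
  join n2 pred n1: · stop@n1
  join n2 pred n5: n5→n2 stop@n1
  join n4 pred n1: · stop@n1
  join n4 pred n2: n2 stop@n1
  join n5 pred n2: · stop@n2
  join n5 pred n3: n3 stop@n2
  join n6 pred n0: · stop@n0
  join n6 pred n3: n3→n2→n1 stop@n0
  join n7 pred n4: n4 stop@n1
  join n7 pred n5: n5→n2 stop@n1
  join n8 pred n3: n3→n2→n1 stop@n0
  join n8 pred n6: n6 stop@n0
  join n9 pred n4: n4 stop@n1
  join n9 pred n7: n7 stop@n1
  n0: DF=∅
  n1: DF={n1,n6,n8}
  n2: DF={n2,n4,n6,n7,n8}
  n3: DF={n5,n6,n8}
  n4: DF={n7,n9}
  n5: DF={n2,n7}
  n6: DF={n8}
  n7: DF={n1,n9}
  n8: DF=∅
  n9: DF=∅

φ for t: defs {n0,n1,n3,n7,n9}
  DF⁺ = {n1,n2,n4,n5,n6,n7,n8,n9}

Answer: ["n1", "n2", "n4", "n5", "n6", "n7", "n8", "n9"]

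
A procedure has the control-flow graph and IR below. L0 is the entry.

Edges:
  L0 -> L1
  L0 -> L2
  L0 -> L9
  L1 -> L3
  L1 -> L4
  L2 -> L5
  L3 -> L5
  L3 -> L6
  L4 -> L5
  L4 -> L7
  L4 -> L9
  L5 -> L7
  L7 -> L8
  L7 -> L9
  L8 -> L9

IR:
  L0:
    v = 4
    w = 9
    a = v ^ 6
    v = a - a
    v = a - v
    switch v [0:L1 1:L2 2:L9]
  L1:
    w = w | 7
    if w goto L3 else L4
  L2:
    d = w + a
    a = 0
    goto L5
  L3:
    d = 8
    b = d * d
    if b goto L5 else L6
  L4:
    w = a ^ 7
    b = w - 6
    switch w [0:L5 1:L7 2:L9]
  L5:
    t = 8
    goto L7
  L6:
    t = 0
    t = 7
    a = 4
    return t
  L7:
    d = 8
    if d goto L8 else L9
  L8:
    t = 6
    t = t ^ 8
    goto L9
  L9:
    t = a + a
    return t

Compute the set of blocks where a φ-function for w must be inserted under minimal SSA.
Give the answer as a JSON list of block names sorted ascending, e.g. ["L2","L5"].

idom tree: L1←L0 L2←L0 L3←L1 L4←L1 L5←L0 L6←L3 L7←L0 L8←L7 L9←L0
Dom∩ at merges:
  L5: preds {L2,L3,L4}: {L0,L2} ∩ {L0,L1,L3} ∩ {L0,L1,L4} = {L0}; idom=L0
  L7: preds {L4,L5}: {L0,L1,L4} ∩ {L0,L5} = {L0}; idom=L0
  L9: preds {L0,L4,L7,L8}: {L0} ∩ {L0,L1,L4} ∩ {L0,L7} ∩ {L0,L7,L8} = {L0}; idom=L0

DF derivation:
  join L5 pred L2: L2 stop@L0
  join L5 pred L3: L3→L1 stop@L0
  join L5 pred L4: L4→L1 stop@L0
  join L7 pred L4: L4→L1 stop@L0
  join L7 pred L5: L5 stop@L0
  join L9 pred L0: · stop@L0
  join L9 pred L4: L4→L1 stop@L0
  join L9 pred L7: L7 stop@L0
  join L9 pred L8: L8→L7 stop@L0
  L0: DF=∅
  L1: DF={L5,L7,L9}
  L2: DF={L5}
  L3: DF={L5}
  L4: DF={L5,L7,L9}
  L5: DF={L7}
  L6: DF=∅
  L7: DF={L9}
  L8: DF={L9}
  L9: DF=∅

φ for w: defs {L0,L1,L4}
  DF⁺ = {L5,L7,L9}

Answer: ["L5", "L7", "L9"]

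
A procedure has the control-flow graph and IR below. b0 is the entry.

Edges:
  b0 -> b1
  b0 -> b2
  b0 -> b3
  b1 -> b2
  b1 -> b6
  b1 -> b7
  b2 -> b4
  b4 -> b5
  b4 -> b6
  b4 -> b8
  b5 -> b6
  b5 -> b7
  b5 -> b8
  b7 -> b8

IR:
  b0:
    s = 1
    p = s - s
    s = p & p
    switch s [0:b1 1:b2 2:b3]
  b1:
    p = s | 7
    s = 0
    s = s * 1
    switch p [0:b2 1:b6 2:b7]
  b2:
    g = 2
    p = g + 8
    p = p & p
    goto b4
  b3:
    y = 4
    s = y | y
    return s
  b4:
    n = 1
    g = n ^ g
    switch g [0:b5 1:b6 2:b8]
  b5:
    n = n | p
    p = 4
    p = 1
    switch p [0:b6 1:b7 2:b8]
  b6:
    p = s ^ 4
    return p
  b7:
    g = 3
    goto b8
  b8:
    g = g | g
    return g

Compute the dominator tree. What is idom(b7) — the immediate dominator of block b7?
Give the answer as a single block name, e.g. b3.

idom tree: b1←b0 b2←b0 b3←b0 b4←b2 b5←b4 b6←b0 b7←b0 b8←b0
Dom at joins:
  b2: preds {b0,b1}: {b0} ∩ {b0,b1} = {b0}; idom=b0
  b6: preds {b1,b4,b5}: {b0,b1} ∩ {b0,b2,b4} ∩ {b0,b2,b4,b5} = {b0}; idom=b0
  b7: preds {b1,b5}: {b0,b1} ∩ {b0,b2,b4,b5} = {b0}; idom=b0
  b8: preds {b4,b5,b7}: {b0,b2,b4} ∩ {b0,b2,b4,b5} ∩ {b0,b7} = {b0}; idom=b0

idom(b7) = b0

Answer: b0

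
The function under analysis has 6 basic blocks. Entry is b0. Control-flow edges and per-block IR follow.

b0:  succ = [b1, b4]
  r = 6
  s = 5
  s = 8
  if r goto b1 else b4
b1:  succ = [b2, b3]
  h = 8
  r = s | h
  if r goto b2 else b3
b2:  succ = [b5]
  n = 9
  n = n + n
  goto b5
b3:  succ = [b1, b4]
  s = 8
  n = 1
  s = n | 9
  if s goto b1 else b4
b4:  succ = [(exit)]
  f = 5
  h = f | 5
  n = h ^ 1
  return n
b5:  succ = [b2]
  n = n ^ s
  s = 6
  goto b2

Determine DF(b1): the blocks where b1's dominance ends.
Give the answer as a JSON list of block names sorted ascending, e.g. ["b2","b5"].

Answer: ["b1", "b4"]

Derivation:
idom tree: b1←b0 b2←b1 b3←b1 b4←b0 b5←b2
Join-block Dom:
  b1: preds {b0,b3}: {b0} ∩ {b0,b1,b3} = {b0}; idom=b0
  b2: preds {b1,b5}: {b0,b1} ∩ {b0,b1,b2,b5} = {b0,b1}; idom=b1
  b4: preds {b0,b3}: {b0} ∩ {b0,b1,b3} = {b0}; idom=b0

DF walk-up:
  b1←b0: walk · to b0
  b1←b3: walk b3→b1 to b0
  b2←b1: walk · to b1
  b2←b5: walk b5→b2 to b1
  b4←b0: walk · to b0
  b4←b3: walk b3→b1 to b0
  DF(b0)=∅
  DF(b1)={b1,b4}
  DF(b2)={b2}
  DF(b3)={b1,b4}
  DF(b4)=∅
  DF(b5)={b2}

DF(b1) = ["b1", "b4"]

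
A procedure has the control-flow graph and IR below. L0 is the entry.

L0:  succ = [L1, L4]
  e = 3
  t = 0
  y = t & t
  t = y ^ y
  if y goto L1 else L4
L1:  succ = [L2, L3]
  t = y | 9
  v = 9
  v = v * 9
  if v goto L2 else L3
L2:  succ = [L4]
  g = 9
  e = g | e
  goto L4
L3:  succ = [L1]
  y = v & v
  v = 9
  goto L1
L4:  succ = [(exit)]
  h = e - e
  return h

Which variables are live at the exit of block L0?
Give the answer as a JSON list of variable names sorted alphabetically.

Block summaries:
  L0: {e,t,y} / ∅
  L1: {t,v} / {y}
  L2: {e,g} / {e}
  L3: {v,y} / {v}
  L4: {h} / {e}

Backward fixpoint:
  live L0: ∅→{e,y}
  live L1: {e,y}→{e,v}
  live L2: {e}→{e}
  live L3: {e,v}→{e,y}
  live L4: {e}→∅

live-out(L0) = ["e", "y"]

Answer: ["e", "y"]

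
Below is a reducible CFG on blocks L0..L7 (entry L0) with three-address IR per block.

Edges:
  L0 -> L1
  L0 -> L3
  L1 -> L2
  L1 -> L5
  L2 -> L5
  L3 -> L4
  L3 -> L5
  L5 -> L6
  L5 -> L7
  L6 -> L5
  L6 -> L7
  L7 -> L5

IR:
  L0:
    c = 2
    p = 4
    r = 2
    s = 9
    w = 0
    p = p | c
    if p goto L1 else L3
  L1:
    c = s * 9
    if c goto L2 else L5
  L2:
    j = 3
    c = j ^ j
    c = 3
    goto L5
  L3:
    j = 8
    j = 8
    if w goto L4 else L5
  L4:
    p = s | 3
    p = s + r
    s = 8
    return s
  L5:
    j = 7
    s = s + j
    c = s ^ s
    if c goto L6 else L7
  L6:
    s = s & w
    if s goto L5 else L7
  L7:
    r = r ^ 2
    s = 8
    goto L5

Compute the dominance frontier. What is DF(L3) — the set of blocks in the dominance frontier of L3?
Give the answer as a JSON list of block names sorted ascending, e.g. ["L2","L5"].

idom tree: L1←L0 L2←L1 L3←L0 L4←L3 L5←L0 L6←L5 L7←L5
Dom at joins:
  L5: preds {L1,L2,L3,L6,L7}: {L0,L1} ∩ {L0,L1,L2} ∩ {L0,L3} ∩ {L0,L5,L6} ∩ {L0,L5,L7} = {L0}; idom=L0
  L7: preds {L5,L6}: {L0,L5} ∩ {L0,L5,L6} = {L0,L5}; idom=L5

DF walk-up:
  join L5 pred L1: L1 stop@L0
  join L5 pred L2: L2→L1 stop@L0
  join L5 pred L3: L3 stop@L0
  join L5 pred L6: L6→L5 stop@L0
  join L5 pred L7: L7→L5 stop@L0
  join L7 pred L5: · stop@L5
  join L7 pred L6: L6 stop@L5
  DF(L0)=∅
  DF(L1)={L5}
  DF(L2)={L5}
  DF(L3)={L5}
  DF(L4)=∅
  DF(L5)={L5}
  DF(L6)={L5,L7}
  DF(L7)={L5}

DF(L3) = ["L5"]

Answer: ["L5"]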